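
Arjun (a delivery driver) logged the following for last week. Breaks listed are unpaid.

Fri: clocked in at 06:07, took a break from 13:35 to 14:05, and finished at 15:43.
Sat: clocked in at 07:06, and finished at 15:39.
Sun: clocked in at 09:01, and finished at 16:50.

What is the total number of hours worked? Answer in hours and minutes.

25 h 28 min

Fri: 06:07–15:43 = 9 h 36 min; less 30 min break → 9 h 6 min
Sat: 07:06–15:39 = 8 h 33 min
Sun: 09:01–16:50 = 7 h 49 min
Total: 9 h 6 min + 8 h 33 min + 7 h 49 min = 25 h 28 min.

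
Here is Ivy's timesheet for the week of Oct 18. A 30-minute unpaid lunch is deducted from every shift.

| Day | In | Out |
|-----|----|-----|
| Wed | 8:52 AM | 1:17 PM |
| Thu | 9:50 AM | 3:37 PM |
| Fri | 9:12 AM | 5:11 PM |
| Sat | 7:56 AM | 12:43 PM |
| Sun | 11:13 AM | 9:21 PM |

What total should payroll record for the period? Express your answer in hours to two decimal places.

Wed: 8:52 AM–1:17 PM = 4 h 25 min; less 30 min break → 3 h 55 min
Thu: 9:50 AM–3:37 PM = 5 h 47 min; less 30 min break → 5 h 17 min
Fri: 9:12 AM–5:11 PM = 7 h 59 min; less 30 min break → 7 h 29 min
Sat: 7:56 AM–12:43 PM = 4 h 47 min; less 30 min break → 4 h 17 min
Sun: 11:13 AM–9:21 PM = 10 h 8 min; less 30 min break → 9 h 38 min
Total: 3 h 55 min + 5 h 17 min + 7 h 29 min + 4 h 17 min + 9 h 38 min = 30 h 36 min.

30.60 hours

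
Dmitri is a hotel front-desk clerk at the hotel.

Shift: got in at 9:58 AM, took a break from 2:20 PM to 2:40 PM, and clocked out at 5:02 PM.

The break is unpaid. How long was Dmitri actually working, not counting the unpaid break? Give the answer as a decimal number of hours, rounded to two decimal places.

Shift: 9:58 AM–5:02 PM = 7 h 4 min; less 20 min break → 6 h 44 min

6.73 hours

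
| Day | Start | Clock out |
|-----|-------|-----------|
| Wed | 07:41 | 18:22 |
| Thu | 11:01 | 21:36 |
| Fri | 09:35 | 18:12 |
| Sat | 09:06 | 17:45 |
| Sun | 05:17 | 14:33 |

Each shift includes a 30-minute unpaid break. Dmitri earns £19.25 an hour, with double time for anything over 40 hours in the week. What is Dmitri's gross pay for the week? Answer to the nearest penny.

£974.05

Wed: 07:41–18:22 = 10 h 41 min; less 30 min break → 10 h 11 min
Thu: 11:01–21:36 = 10 h 35 min; less 30 min break → 10 h 5 min
Fri: 09:35–18:12 = 8 h 37 min; less 30 min break → 8 h 7 min
Sat: 09:06–17:45 = 8 h 39 min; less 30 min break → 8 h 9 min
Sun: 05:17–14:33 = 9 h 16 min; less 30 min break → 8 h 46 min
Total worked: 45 h 18 min = 2718 min.
Regular 40 h 0 min = 2400 min at £19.25/h; overtime 5 h 18 min = 318 min at £38.50/h.
Pay = (2400 × £19.25 + 318 × £38.50) ÷ 60 = £974.05.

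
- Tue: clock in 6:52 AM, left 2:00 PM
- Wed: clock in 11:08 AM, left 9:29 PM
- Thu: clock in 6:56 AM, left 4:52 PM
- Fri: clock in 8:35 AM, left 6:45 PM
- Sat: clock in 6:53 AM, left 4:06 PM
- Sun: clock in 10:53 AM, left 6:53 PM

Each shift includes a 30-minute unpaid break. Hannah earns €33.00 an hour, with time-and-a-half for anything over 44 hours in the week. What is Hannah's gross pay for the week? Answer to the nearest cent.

Tue: 6:52 AM–2:00 PM = 7 h 8 min; less 30 min break → 6 h 38 min
Wed: 11:08 AM–9:29 PM = 10 h 21 min; less 30 min break → 9 h 51 min
Thu: 6:56 AM–4:52 PM = 9 h 56 min; less 30 min break → 9 h 26 min
Fri: 8:35 AM–6:45 PM = 10 h 10 min; less 30 min break → 9 h 40 min
Sat: 6:53 AM–4:06 PM = 9 h 13 min; less 30 min break → 8 h 43 min
Sun: 10:53 AM–6:53 PM = 8 h 0 min; less 30 min break → 7 h 30 min
Total worked: 51 h 48 min = 3108 min.
Regular 44 h 0 min = 2640 min at €33.00/h; overtime 7 h 48 min = 468 min at €49.50/h.
Pay = (2640 × €33.00 + 468 × €49.50) ÷ 60 = €1838.10.

€1838.10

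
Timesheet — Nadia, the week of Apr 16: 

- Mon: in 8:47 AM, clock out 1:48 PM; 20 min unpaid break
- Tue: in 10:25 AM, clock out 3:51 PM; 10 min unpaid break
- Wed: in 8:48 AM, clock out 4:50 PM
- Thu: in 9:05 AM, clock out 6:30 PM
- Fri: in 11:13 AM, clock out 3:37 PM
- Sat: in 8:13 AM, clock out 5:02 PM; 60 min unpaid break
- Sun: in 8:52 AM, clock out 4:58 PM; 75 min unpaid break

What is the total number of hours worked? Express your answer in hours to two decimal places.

46.47 hours

Mon: 8:47 AM–1:48 PM = 5 h 1 min; less 20 min break → 4 h 41 min
Tue: 10:25 AM–3:51 PM = 5 h 26 min; less 10 min break → 5 h 16 min
Wed: 8:48 AM–4:50 PM = 8 h 2 min
Thu: 9:05 AM–6:30 PM = 9 h 25 min
Fri: 11:13 AM–3:37 PM = 4 h 24 min
Sat: 8:13 AM–5:02 PM = 8 h 49 min; less 60 min break → 7 h 49 min
Sun: 8:52 AM–4:58 PM = 8 h 6 min; less 75 min break → 6 h 51 min
Total: 4 h 41 min + 5 h 16 min + 8 h 2 min + 9 h 25 min + 4 h 24 min + 7 h 49 min + 6 h 51 min = 46 h 28 min.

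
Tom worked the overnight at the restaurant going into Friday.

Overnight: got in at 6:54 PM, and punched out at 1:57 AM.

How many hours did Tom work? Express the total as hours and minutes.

7 h 3 min

Overnight: 6:54 PM → midnight = 5 h 6 min; midnight → 1:57 AM = 1 h 57 min; span 7 h 3 min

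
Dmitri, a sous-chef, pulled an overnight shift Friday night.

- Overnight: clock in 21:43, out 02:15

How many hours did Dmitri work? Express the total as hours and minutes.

4 h 32 min

Overnight: 21:43 → midnight = 2 h 17 min; midnight → 02:15 = 2 h 15 min; span 4 h 32 min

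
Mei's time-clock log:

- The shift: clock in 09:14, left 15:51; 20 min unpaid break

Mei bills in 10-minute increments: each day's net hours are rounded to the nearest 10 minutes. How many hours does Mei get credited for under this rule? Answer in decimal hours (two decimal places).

The shift: 09:14–15:51 = 6 h 37 min − 20 min = 6 h 17 min → rounds to 6 h 20 min

6.33 hours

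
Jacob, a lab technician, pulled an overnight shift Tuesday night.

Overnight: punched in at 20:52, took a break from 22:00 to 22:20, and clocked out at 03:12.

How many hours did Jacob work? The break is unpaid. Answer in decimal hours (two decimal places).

6.00 hours

Overnight: 20:52 → midnight = 3 h 8 min; midnight → 03:12 = 3 h 12 min; span 6 h 20 min; less 20 min break → 6 h 0 min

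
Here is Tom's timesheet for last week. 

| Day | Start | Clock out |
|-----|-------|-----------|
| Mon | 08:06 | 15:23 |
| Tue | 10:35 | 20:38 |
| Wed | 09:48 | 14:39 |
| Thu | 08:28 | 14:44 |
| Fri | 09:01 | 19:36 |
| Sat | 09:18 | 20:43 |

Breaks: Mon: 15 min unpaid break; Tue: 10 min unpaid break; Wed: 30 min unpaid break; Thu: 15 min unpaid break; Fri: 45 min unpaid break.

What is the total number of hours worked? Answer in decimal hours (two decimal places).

Mon: 08:06–15:23 = 7 h 17 min; less 15 min break → 7 h 2 min
Tue: 10:35–20:38 = 10 h 3 min; less 10 min break → 9 h 53 min
Wed: 09:48–14:39 = 4 h 51 min; less 30 min break → 4 h 21 min
Thu: 08:28–14:44 = 6 h 16 min; less 15 min break → 6 h 1 min
Fri: 09:01–19:36 = 10 h 35 min; less 45 min break → 9 h 50 min
Sat: 09:18–20:43 = 11 h 25 min
Total: 7 h 2 min + 9 h 53 min + 4 h 21 min + 6 h 1 min + 9 h 50 min + 11 h 25 min = 48 h 32 min.

48.53 hours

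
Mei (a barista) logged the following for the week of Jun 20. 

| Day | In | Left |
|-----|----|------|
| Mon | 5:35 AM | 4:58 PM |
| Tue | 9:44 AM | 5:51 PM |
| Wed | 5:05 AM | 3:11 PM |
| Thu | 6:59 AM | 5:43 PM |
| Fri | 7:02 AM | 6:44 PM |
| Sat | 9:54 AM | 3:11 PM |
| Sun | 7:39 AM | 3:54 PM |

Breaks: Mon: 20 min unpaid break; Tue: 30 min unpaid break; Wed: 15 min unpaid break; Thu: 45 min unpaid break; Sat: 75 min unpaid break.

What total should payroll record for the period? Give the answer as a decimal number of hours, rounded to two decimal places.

62.48 hours

Mon: 5:35 AM–4:58 PM = 11 h 23 min; less 20 min break → 11 h 3 min
Tue: 9:44 AM–5:51 PM = 8 h 7 min; less 30 min break → 7 h 37 min
Wed: 5:05 AM–3:11 PM = 10 h 6 min; less 15 min break → 9 h 51 min
Thu: 6:59 AM–5:43 PM = 10 h 44 min; less 45 min break → 9 h 59 min
Fri: 7:02 AM–6:44 PM = 11 h 42 min
Sat: 9:54 AM–3:11 PM = 5 h 17 min; less 75 min break → 4 h 2 min
Sun: 7:39 AM–3:54 PM = 8 h 15 min
Total: 11 h 3 min + 7 h 37 min + 9 h 51 min + 9 h 59 min + 11 h 42 min + 4 h 2 min + 8 h 15 min = 62 h 29 min.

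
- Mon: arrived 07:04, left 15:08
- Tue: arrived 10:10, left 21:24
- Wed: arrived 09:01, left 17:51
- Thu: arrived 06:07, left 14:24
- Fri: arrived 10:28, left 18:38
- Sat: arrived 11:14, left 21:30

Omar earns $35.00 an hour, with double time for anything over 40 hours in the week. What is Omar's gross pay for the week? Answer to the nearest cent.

Mon: 07:04–15:08 = 8 h 4 min
Tue: 10:10–21:24 = 11 h 14 min
Wed: 09:01–17:51 = 8 h 50 min
Thu: 06:07–14:24 = 8 h 17 min
Fri: 10:28–18:38 = 8 h 10 min
Sat: 11:14–21:30 = 10 h 16 min
Total worked: 54 h 51 min = 3291 min.
Regular 40 h 0 min = 2400 min at $35.00/h; overtime 14 h 51 min = 891 min at $70.00/h.
Pay = (2400 × $35.00 + 891 × $70.00) ÷ 60 = $2439.50.

$2439.50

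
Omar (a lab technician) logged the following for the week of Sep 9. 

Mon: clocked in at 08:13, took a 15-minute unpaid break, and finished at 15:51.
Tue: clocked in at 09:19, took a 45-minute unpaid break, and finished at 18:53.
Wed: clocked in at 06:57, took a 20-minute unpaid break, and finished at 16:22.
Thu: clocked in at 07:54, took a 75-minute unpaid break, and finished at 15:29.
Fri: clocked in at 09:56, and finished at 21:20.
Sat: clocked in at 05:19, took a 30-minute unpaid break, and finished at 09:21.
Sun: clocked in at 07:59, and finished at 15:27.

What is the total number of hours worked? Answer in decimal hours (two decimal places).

54.02 hours

Mon: 08:13–15:51 = 7 h 38 min; less 15 min break → 7 h 23 min
Tue: 09:19–18:53 = 9 h 34 min; less 45 min break → 8 h 49 min
Wed: 06:57–16:22 = 9 h 25 min; less 20 min break → 9 h 5 min
Thu: 07:54–15:29 = 7 h 35 min; less 75 min break → 6 h 20 min
Fri: 09:56–21:20 = 11 h 24 min
Sat: 05:19–09:21 = 4 h 2 min; less 30 min break → 3 h 32 min
Sun: 07:59–15:27 = 7 h 28 min
Total: 7 h 23 min + 8 h 49 min + 9 h 5 min + 6 h 20 min + 11 h 24 min + 3 h 32 min + 7 h 28 min = 54 h 1 min.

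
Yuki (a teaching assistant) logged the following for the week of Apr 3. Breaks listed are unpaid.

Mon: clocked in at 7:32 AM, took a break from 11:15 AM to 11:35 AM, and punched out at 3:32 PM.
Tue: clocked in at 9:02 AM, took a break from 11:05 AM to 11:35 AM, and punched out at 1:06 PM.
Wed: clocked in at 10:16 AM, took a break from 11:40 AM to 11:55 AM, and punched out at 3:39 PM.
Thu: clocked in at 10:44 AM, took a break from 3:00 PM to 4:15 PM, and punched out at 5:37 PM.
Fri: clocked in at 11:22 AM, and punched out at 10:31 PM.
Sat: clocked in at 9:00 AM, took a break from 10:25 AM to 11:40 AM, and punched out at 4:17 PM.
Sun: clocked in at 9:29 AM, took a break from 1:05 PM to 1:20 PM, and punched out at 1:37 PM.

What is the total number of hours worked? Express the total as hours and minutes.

Mon: 7:32 AM–3:32 PM = 8 h 0 min; less 20 min break → 7 h 40 min
Tue: 9:02 AM–1:06 PM = 4 h 4 min; less 30 min break → 3 h 34 min
Wed: 10:16 AM–3:39 PM = 5 h 23 min; less 15 min break → 5 h 8 min
Thu: 10:44 AM–5:37 PM = 6 h 53 min; less 75 min break → 5 h 38 min
Fri: 11:22 AM–10:31 PM = 11 h 9 min
Sat: 9:00 AM–4:17 PM = 7 h 17 min; less 75 min break → 6 h 2 min
Sun: 9:29 AM–1:37 PM = 4 h 8 min; less 15 min break → 3 h 53 min
Total: 7 h 40 min + 3 h 34 min + 5 h 8 min + 5 h 38 min + 11 h 9 min + 6 h 2 min + 3 h 53 min = 43 h 4 min.

43 h 4 min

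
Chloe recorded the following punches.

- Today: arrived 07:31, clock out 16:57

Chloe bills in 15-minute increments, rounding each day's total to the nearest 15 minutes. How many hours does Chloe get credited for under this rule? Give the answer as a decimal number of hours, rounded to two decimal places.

Today: 07:31–16:57 = 9 h 26 min → rounds to 9 h 30 min

9.50 hours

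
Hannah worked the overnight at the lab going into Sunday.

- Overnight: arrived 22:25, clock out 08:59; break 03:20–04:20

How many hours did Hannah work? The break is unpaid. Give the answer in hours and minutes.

Overnight: 22:25 → midnight = 1 h 35 min; midnight → 08:59 = 8 h 59 min; span 10 h 34 min; less 60 min break → 9 h 34 min

9 h 34 min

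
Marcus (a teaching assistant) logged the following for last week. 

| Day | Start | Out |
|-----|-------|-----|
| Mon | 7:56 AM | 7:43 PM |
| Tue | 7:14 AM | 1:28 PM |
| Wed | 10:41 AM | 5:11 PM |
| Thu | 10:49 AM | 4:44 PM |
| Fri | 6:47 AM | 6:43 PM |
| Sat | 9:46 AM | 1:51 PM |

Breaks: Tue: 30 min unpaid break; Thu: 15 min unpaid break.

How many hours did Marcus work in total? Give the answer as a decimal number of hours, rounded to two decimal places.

Mon: 7:56 AM–7:43 PM = 11 h 47 min
Tue: 7:14 AM–1:28 PM = 6 h 14 min; less 30 min break → 5 h 44 min
Wed: 10:41 AM–5:11 PM = 6 h 30 min
Thu: 10:49 AM–4:44 PM = 5 h 55 min; less 15 min break → 5 h 40 min
Fri: 6:47 AM–6:43 PM = 11 h 56 min
Sat: 9:46 AM–1:51 PM = 4 h 5 min
Total: 11 h 47 min + 5 h 44 min + 6 h 30 min + 5 h 40 min + 11 h 56 min + 4 h 5 min = 45 h 42 min.

45.70 hours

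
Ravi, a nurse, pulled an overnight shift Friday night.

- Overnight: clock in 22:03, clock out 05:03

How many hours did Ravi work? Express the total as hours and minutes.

7 h 0 min

Overnight: 22:03 → midnight = 1 h 57 min; midnight → 05:03 = 5 h 3 min; span 7 h 0 min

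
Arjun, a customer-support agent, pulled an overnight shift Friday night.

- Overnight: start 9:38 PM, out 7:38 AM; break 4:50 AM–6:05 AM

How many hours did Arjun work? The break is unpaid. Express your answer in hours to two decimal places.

8.75 hours

Overnight: 9:38 PM → midnight = 2 h 22 min; midnight → 7:38 AM = 7 h 38 min; span 10 h 0 min; less 75 min break → 8 h 45 min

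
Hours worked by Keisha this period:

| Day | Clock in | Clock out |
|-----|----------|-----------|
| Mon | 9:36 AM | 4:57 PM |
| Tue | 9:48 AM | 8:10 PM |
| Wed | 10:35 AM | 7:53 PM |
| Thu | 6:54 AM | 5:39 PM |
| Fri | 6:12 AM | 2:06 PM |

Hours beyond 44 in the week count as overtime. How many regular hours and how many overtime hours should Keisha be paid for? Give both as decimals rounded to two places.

Mon: 9:36 AM–4:57 PM = 7 h 21 min
Tue: 9:48 AM–8:10 PM = 10 h 22 min
Wed: 10:35 AM–7:53 PM = 9 h 18 min
Thu: 6:54 AM–5:39 PM = 10 h 45 min
Fri: 6:12 AM–2:06 PM = 7 h 54 min
Total worked: 45 h 40 min = 45.67 h.
Threshold 44 h → overtime 1 h 40 min, regular 44 h 0 min.

Regular 44.00 hours, overtime 1.67 hours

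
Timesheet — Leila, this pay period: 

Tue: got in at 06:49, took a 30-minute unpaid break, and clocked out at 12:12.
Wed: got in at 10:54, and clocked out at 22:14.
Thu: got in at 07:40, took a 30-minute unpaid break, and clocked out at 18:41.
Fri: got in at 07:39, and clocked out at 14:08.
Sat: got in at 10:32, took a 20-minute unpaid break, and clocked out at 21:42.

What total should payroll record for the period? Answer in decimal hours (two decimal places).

44.05 hours

Tue: 06:49–12:12 = 5 h 23 min; less 30 min break → 4 h 53 min
Wed: 10:54–22:14 = 11 h 20 min
Thu: 07:40–18:41 = 11 h 1 min; less 30 min break → 10 h 31 min
Fri: 07:39–14:08 = 6 h 29 min
Sat: 10:32–21:42 = 11 h 10 min; less 20 min break → 10 h 50 min
Total: 4 h 53 min + 11 h 20 min + 10 h 31 min + 6 h 29 min + 10 h 50 min = 44 h 3 min.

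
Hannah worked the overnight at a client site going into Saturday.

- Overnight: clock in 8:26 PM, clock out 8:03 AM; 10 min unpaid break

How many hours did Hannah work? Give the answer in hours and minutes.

11 h 27 min

Overnight: 8:26 PM → midnight = 3 h 34 min; midnight → 8:03 AM = 8 h 3 min; span 11 h 37 min; less 10 min break → 11 h 27 min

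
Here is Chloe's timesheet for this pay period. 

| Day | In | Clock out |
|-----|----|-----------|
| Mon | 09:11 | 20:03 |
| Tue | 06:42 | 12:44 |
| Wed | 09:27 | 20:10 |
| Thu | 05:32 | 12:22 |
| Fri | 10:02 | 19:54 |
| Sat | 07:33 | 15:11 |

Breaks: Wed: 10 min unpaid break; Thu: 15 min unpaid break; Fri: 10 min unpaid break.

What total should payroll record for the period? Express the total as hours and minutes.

51 h 22 min

Mon: 09:11–20:03 = 10 h 52 min
Tue: 06:42–12:44 = 6 h 2 min
Wed: 09:27–20:10 = 10 h 43 min; less 10 min break → 10 h 33 min
Thu: 05:32–12:22 = 6 h 50 min; less 15 min break → 6 h 35 min
Fri: 10:02–19:54 = 9 h 52 min; less 10 min break → 9 h 42 min
Sat: 07:33–15:11 = 7 h 38 min
Total: 10 h 52 min + 6 h 2 min + 10 h 33 min + 6 h 35 min + 9 h 42 min + 7 h 38 min = 51 h 22 min.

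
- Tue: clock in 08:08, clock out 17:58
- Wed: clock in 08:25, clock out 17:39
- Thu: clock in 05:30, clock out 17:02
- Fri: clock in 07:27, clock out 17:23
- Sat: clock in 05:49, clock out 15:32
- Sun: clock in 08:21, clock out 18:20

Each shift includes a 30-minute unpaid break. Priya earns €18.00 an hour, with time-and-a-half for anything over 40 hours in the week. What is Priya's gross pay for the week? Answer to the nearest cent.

Tue: 08:08–17:58 = 9 h 50 min; less 30 min break → 9 h 20 min
Wed: 08:25–17:39 = 9 h 14 min; less 30 min break → 8 h 44 min
Thu: 05:30–17:02 = 11 h 32 min; less 30 min break → 11 h 2 min
Fri: 07:27–17:23 = 9 h 56 min; less 30 min break → 9 h 26 min
Sat: 05:49–15:32 = 9 h 43 min; less 30 min break → 9 h 13 min
Sun: 08:21–18:20 = 9 h 59 min; less 30 min break → 9 h 29 min
Total worked: 57 h 14 min = 3434 min.
Regular 40 h 0 min = 2400 min at €18.00/h; overtime 17 h 14 min = 1034 min at €27.00/h.
Pay = (2400 × €18.00 + 1034 × €27.00) ÷ 60 = €1185.30.

€1185.30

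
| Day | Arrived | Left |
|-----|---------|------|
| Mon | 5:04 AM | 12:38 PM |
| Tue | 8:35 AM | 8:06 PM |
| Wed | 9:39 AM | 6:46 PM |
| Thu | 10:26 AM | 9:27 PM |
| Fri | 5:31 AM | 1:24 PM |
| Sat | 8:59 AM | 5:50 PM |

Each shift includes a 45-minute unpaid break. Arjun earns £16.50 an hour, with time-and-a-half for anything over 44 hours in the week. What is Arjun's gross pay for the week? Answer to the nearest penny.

Mon: 5:04 AM–12:38 PM = 7 h 34 min; less 45 min break → 6 h 49 min
Tue: 8:35 AM–8:06 PM = 11 h 31 min; less 45 min break → 10 h 46 min
Wed: 9:39 AM–6:46 PM = 9 h 7 min; less 45 min break → 8 h 22 min
Thu: 10:26 AM–9:27 PM = 11 h 1 min; less 45 min break → 10 h 16 min
Fri: 5:31 AM–1:24 PM = 7 h 53 min; less 45 min break → 7 h 8 min
Sat: 8:59 AM–5:50 PM = 8 h 51 min; less 45 min break → 8 h 6 min
Total worked: 51 h 27 min = 3087 min.
Regular 44 h 0 min = 2640 min at £16.50/h; overtime 7 h 27 min = 447 min at £24.75/h.
Pay = (2640 × £16.50 + 447 × £24.75) ÷ 60 = £910.39.

£910.39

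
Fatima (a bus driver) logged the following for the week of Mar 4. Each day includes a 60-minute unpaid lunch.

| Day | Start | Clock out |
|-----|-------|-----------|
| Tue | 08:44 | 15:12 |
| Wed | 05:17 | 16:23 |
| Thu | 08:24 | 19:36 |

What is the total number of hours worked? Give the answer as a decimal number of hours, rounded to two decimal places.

25.77 hours

Tue: 08:44–15:12 = 6 h 28 min; less 60 min break → 5 h 28 min
Wed: 05:17–16:23 = 11 h 6 min; less 60 min break → 10 h 6 min
Thu: 08:24–19:36 = 11 h 12 min; less 60 min break → 10 h 12 min
Total: 5 h 28 min + 10 h 6 min + 10 h 12 min = 25 h 46 min.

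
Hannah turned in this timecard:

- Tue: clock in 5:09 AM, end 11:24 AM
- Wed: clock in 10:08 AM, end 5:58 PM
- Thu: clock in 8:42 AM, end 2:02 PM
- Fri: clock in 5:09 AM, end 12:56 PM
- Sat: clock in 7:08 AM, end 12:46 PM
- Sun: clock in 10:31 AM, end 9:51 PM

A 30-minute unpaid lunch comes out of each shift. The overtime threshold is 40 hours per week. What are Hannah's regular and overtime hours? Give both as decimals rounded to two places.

Regular 40.00 hours, overtime 1.17 hours

Tue: 5:09 AM–11:24 AM = 6 h 15 min; less 30 min break → 5 h 45 min
Wed: 10:08 AM–5:58 PM = 7 h 50 min; less 30 min break → 7 h 20 min
Thu: 8:42 AM–2:02 PM = 5 h 20 min; less 30 min break → 4 h 50 min
Fri: 5:09 AM–12:56 PM = 7 h 47 min; less 30 min break → 7 h 17 min
Sat: 7:08 AM–12:46 PM = 5 h 38 min; less 30 min break → 5 h 8 min
Sun: 10:31 AM–9:51 PM = 11 h 20 min; less 30 min break → 10 h 50 min
Total worked: 41 h 10 min = 41.17 h.
Threshold 40 h → overtime 1 h 10 min, regular 40 h 0 min.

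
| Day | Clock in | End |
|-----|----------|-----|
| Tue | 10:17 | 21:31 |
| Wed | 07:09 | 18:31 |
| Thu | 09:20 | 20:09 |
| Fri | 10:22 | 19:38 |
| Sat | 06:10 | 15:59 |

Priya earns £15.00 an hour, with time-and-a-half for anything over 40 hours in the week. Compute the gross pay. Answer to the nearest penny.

Tue: 10:17–21:31 = 11 h 14 min
Wed: 07:09–18:31 = 11 h 22 min
Thu: 09:20–20:09 = 10 h 49 min
Fri: 10:22–19:38 = 9 h 16 min
Sat: 06:10–15:59 = 9 h 49 min
Total worked: 52 h 30 min = 3150 min.
Regular 40 h 0 min = 2400 min at £15.00/h; overtime 12 h 30 min = 750 min at £22.50/h.
Pay = (2400 × £15.00 + 750 × £22.50) ÷ 60 = £881.25.

£881.25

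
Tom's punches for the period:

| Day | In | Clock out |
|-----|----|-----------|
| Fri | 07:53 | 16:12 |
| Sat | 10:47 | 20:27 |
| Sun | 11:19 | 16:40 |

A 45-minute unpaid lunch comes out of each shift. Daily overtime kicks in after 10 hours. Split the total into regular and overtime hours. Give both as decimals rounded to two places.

Regular 21.08 hours, overtime 0.00 hours

Fri: 07:53–16:12 = 8 h 19 min; less 45 min break → 7 h 34 min
Sat: 10:47–20:27 = 9 h 40 min; less 45 min break → 8 h 55 min
Sun: 11:19–16:40 = 5 h 21 min; less 45 min break → 4 h 36 min
Fri reg 7 h 34 min / OT 0 h 0 min; Sat reg 8 h 55 min / OT 0 h 0 min; Sun reg 4 h 36 min / OT 0 h 0 min.
Totals: regular 21 h 5 min, overtime 0 h 0 min.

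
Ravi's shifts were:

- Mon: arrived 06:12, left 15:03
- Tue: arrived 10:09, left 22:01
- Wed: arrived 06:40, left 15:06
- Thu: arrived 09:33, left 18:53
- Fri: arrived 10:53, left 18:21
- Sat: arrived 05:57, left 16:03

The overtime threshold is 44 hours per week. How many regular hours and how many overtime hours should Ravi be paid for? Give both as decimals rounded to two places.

Mon: 06:12–15:03 = 8 h 51 min
Tue: 10:09–22:01 = 11 h 52 min
Wed: 06:40–15:06 = 8 h 26 min
Thu: 09:33–18:53 = 9 h 20 min
Fri: 10:53–18:21 = 7 h 28 min
Sat: 05:57–16:03 = 10 h 6 min
Total worked: 56 h 3 min = 56.05 h.
Threshold 44 h → overtime 12 h 3 min, regular 44 h 0 min.

Regular 44.00 hours, overtime 12.05 hours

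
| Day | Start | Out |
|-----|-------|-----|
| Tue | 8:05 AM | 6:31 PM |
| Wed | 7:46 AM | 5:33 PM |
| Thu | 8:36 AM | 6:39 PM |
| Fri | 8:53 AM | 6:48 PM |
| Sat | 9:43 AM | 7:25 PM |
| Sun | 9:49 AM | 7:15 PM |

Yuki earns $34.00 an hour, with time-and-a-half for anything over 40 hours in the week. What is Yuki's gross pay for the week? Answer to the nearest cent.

$2345.15

Tue: 8:05 AM–6:31 PM = 10 h 26 min
Wed: 7:46 AM–5:33 PM = 9 h 47 min
Thu: 8:36 AM–6:39 PM = 10 h 3 min
Fri: 8:53 AM–6:48 PM = 9 h 55 min
Sat: 9:43 AM–7:25 PM = 9 h 42 min
Sun: 9:49 AM–7:15 PM = 9 h 26 min
Total worked: 59 h 19 min = 3559 min.
Regular 40 h 0 min = 2400 min at $34.00/h; overtime 19 h 19 min = 1159 min at $51.00/h.
Pay = (2400 × $34.00 + 1159 × $51.00) ÷ 60 = $2345.15.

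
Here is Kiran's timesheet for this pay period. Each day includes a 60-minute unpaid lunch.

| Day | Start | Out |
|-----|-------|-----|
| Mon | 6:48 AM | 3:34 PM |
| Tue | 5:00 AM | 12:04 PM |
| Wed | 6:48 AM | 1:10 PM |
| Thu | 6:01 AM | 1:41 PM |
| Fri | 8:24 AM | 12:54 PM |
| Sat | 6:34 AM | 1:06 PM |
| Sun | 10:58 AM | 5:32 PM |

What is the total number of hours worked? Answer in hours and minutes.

40 h 28 min

Mon: 6:48 AM–3:34 PM = 8 h 46 min; less 60 min break → 7 h 46 min
Tue: 5:00 AM–12:04 PM = 7 h 4 min; less 60 min break → 6 h 4 min
Wed: 6:48 AM–1:10 PM = 6 h 22 min; less 60 min break → 5 h 22 min
Thu: 6:01 AM–1:41 PM = 7 h 40 min; less 60 min break → 6 h 40 min
Fri: 8:24 AM–12:54 PM = 4 h 30 min; less 60 min break → 3 h 30 min
Sat: 6:34 AM–1:06 PM = 6 h 32 min; less 60 min break → 5 h 32 min
Sun: 10:58 AM–5:32 PM = 6 h 34 min; less 60 min break → 5 h 34 min
Total: 7 h 46 min + 6 h 4 min + 5 h 22 min + 6 h 40 min + 3 h 30 min + 5 h 32 min + 5 h 34 min = 40 h 28 min.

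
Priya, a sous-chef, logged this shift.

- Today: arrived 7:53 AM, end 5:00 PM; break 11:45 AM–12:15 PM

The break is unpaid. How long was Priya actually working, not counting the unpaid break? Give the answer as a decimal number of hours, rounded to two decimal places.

8.62 hours

Today: 7:53 AM–5:00 PM = 9 h 7 min; less 30 min break → 8 h 37 min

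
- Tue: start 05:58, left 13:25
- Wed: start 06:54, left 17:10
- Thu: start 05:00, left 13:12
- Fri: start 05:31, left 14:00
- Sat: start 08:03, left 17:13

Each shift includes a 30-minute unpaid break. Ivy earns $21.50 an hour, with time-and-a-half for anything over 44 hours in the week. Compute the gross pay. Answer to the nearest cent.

Tue: 05:58–13:25 = 7 h 27 min; less 30 min break → 6 h 57 min
Wed: 06:54–17:10 = 10 h 16 min; less 30 min break → 9 h 46 min
Thu: 05:00–13:12 = 8 h 12 min; less 30 min break → 7 h 42 min
Fri: 05:31–14:00 = 8 h 29 min; less 30 min break → 7 h 59 min
Sat: 08:03–17:13 = 9 h 10 min; less 30 min break → 8 h 40 min
Total worked: 41 h 4 min = 2464 min.
Regular 41 h 4 min = 2464 min at $21.50/h; overtime 0 h 0 min = 0 min at $32.25/h.
Pay = (2464 × $21.50 + 0 × $32.25) ÷ 60 = $882.93.

$882.93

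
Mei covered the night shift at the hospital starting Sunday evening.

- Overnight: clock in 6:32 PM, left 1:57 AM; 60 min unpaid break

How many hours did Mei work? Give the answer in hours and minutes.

6 h 25 min

Overnight: 6:32 PM → midnight = 5 h 28 min; midnight → 1:57 AM = 1 h 57 min; span 7 h 25 min; less 60 min break → 6 h 25 min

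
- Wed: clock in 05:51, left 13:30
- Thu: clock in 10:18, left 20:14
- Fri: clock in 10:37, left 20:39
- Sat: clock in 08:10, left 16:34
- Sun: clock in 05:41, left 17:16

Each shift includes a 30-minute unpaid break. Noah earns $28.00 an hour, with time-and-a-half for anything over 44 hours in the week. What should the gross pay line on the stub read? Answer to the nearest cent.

$1278.20

Wed: 05:51–13:30 = 7 h 39 min; less 30 min break → 7 h 9 min
Thu: 10:18–20:14 = 9 h 56 min; less 30 min break → 9 h 26 min
Fri: 10:37–20:39 = 10 h 2 min; less 30 min break → 9 h 32 min
Sat: 08:10–16:34 = 8 h 24 min; less 30 min break → 7 h 54 min
Sun: 05:41–17:16 = 11 h 35 min; less 30 min break → 11 h 5 min
Total worked: 45 h 6 min = 2706 min.
Regular 44 h 0 min = 2640 min at $28.00/h; overtime 1 h 6 min = 66 min at $42.00/h.
Pay = (2640 × $28.00 + 66 × $42.00) ÷ 60 = $1278.20.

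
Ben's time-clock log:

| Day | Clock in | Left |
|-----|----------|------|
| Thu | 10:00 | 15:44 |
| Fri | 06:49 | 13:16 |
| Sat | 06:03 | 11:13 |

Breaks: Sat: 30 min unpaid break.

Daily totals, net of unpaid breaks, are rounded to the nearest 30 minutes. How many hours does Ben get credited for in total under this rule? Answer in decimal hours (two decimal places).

Thu: 10:00–15:44 = 5 h 44 min → rounds to 5 h 30 min
Fri: 06:49–13:16 = 6 h 27 min → rounds to 6 h 30 min
Sat: 06:03–11:13 = 5 h 10 min − 30 min = 4 h 40 min → rounds to 4 h 30 min
Total credited: 16 h 30 min.

16.50 hours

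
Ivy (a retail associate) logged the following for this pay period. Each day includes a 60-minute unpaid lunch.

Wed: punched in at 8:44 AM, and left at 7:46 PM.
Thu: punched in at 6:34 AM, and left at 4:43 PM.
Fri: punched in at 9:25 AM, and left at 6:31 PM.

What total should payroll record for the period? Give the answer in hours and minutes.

27 h 17 min

Wed: 8:44 AM–7:46 PM = 11 h 2 min; less 60 min break → 10 h 2 min
Thu: 6:34 AM–4:43 PM = 10 h 9 min; less 60 min break → 9 h 9 min
Fri: 9:25 AM–6:31 PM = 9 h 6 min; less 60 min break → 8 h 6 min
Total: 10 h 2 min + 9 h 9 min + 8 h 6 min = 27 h 17 min.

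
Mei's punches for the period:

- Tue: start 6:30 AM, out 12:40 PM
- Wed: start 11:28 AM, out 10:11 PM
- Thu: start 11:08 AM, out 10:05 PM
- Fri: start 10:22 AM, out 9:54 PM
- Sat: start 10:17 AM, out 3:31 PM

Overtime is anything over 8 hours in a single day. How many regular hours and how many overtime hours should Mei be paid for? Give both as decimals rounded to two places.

Tue: 6:30 AM–12:40 PM = 6 h 10 min
Wed: 11:28 AM–10:11 PM = 10 h 43 min
Thu: 11:08 AM–10:05 PM = 10 h 57 min
Fri: 10:22 AM–9:54 PM = 11 h 32 min
Sat: 10:17 AM–3:31 PM = 5 h 14 min
Tue reg 6 h 10 min / OT 0 h 0 min; Wed reg 8 h 0 min / OT 2 h 43 min; Thu reg 8 h 0 min / OT 2 h 57 min; Fri reg 8 h 0 min / OT 3 h 32 min; Sat reg 5 h 14 min / OT 0 h 0 min.
Totals: regular 35 h 24 min, overtime 9 h 12 min.

Regular 35.40 hours, overtime 9.20 hours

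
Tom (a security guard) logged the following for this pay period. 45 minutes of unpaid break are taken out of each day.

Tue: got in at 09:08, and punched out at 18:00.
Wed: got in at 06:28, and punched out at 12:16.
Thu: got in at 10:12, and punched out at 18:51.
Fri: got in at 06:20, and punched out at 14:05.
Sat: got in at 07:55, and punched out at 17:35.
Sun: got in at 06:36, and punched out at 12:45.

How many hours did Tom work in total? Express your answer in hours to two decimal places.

Tue: 09:08–18:00 = 8 h 52 min; less 45 min break → 8 h 7 min
Wed: 06:28–12:16 = 5 h 48 min; less 45 min break → 5 h 3 min
Thu: 10:12–18:51 = 8 h 39 min; less 45 min break → 7 h 54 min
Fri: 06:20–14:05 = 7 h 45 min; less 45 min break → 7 h 0 min
Sat: 07:55–17:35 = 9 h 40 min; less 45 min break → 8 h 55 min
Sun: 06:36–12:45 = 6 h 9 min; less 45 min break → 5 h 24 min
Total: 8 h 7 min + 5 h 3 min + 7 h 54 min + 7 h 0 min + 8 h 55 min + 5 h 24 min = 42 h 23 min.

42.38 hours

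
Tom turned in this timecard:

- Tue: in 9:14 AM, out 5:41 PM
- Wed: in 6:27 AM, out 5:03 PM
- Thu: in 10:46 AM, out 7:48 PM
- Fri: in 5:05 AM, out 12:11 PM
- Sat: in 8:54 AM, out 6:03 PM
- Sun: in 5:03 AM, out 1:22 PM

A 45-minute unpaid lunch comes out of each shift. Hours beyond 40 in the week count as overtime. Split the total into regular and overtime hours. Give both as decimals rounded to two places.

Regular 40.00 hours, overtime 8.15 hours

Tue: 9:14 AM–5:41 PM = 8 h 27 min; less 45 min break → 7 h 42 min
Wed: 6:27 AM–5:03 PM = 10 h 36 min; less 45 min break → 9 h 51 min
Thu: 10:46 AM–7:48 PM = 9 h 2 min; less 45 min break → 8 h 17 min
Fri: 5:05 AM–12:11 PM = 7 h 6 min; less 45 min break → 6 h 21 min
Sat: 8:54 AM–6:03 PM = 9 h 9 min; less 45 min break → 8 h 24 min
Sun: 5:03 AM–1:22 PM = 8 h 19 min; less 45 min break → 7 h 34 min
Total worked: 48 h 9 min = 48.15 h.
Threshold 40 h → overtime 8 h 9 min, regular 40 h 0 min.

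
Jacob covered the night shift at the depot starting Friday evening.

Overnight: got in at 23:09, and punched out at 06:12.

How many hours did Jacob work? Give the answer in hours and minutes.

7 h 3 min

Overnight: 23:09 → midnight = 0 h 51 min; midnight → 06:12 = 6 h 12 min; span 7 h 3 min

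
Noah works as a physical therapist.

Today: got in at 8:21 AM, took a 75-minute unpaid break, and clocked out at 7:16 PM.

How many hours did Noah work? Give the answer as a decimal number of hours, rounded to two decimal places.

Today: 8:21 AM–7:16 PM = 10 h 55 min; less 75 min break → 9 h 40 min

9.67 hours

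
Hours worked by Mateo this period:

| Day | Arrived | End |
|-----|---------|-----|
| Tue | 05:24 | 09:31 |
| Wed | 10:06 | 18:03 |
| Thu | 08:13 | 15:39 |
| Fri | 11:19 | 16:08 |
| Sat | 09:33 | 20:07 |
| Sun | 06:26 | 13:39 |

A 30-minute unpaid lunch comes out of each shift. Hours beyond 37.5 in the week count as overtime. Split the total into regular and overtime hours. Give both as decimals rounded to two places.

Regular 37.50 hours, overtime 1.60 hours

Tue: 05:24–09:31 = 4 h 7 min; less 30 min break → 3 h 37 min
Wed: 10:06–18:03 = 7 h 57 min; less 30 min break → 7 h 27 min
Thu: 08:13–15:39 = 7 h 26 min; less 30 min break → 6 h 56 min
Fri: 11:19–16:08 = 4 h 49 min; less 30 min break → 4 h 19 min
Sat: 09:33–20:07 = 10 h 34 min; less 30 min break → 10 h 4 min
Sun: 06:26–13:39 = 7 h 13 min; less 30 min break → 6 h 43 min
Total worked: 39 h 6 min = 39.10 h.
Threshold 37.5 h → overtime 1 h 36 min, regular 37 h 30 min.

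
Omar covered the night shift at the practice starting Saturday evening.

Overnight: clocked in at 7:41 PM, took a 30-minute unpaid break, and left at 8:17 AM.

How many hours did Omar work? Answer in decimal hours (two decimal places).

12.10 hours

Overnight: 7:41 PM → midnight = 4 h 19 min; midnight → 8:17 AM = 8 h 17 min; span 12 h 36 min; less 30 min break → 12 h 6 min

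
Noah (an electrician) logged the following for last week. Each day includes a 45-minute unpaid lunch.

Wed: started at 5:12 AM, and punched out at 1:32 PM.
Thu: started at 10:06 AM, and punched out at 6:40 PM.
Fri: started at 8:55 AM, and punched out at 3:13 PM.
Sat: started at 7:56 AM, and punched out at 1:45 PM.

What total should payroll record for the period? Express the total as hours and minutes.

Wed: 5:12 AM–1:32 PM = 8 h 20 min; less 45 min break → 7 h 35 min
Thu: 10:06 AM–6:40 PM = 8 h 34 min; less 45 min break → 7 h 49 min
Fri: 8:55 AM–3:13 PM = 6 h 18 min; less 45 min break → 5 h 33 min
Sat: 7:56 AM–1:45 PM = 5 h 49 min; less 45 min break → 5 h 4 min
Total: 7 h 35 min + 7 h 49 min + 5 h 33 min + 5 h 4 min = 26 h 1 min.

26 h 1 min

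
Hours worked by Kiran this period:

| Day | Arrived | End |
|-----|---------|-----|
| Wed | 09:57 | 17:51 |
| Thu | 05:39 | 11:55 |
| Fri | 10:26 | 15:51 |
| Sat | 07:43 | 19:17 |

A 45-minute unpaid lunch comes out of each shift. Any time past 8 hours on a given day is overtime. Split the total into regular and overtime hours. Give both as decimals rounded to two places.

Wed: 09:57–17:51 = 7 h 54 min; less 45 min break → 7 h 9 min
Thu: 05:39–11:55 = 6 h 16 min; less 45 min break → 5 h 31 min
Fri: 10:26–15:51 = 5 h 25 min; less 45 min break → 4 h 40 min
Sat: 07:43–19:17 = 11 h 34 min; less 45 min break → 10 h 49 min
Wed reg 7 h 9 min / OT 0 h 0 min; Thu reg 5 h 31 min / OT 0 h 0 min; Fri reg 4 h 40 min / OT 0 h 0 min; Sat reg 8 h 0 min / OT 2 h 49 min.
Totals: regular 25 h 20 min, overtime 2 h 49 min.

Regular 25.33 hours, overtime 2.82 hours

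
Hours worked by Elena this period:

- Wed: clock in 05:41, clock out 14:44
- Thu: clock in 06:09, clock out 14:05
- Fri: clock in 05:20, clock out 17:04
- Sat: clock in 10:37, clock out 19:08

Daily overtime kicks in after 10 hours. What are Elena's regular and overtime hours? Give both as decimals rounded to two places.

Regular 35.50 hours, overtime 1.73 hours

Wed: 05:41–14:44 = 9 h 3 min
Thu: 06:09–14:05 = 7 h 56 min
Fri: 05:20–17:04 = 11 h 44 min
Sat: 10:37–19:08 = 8 h 31 min
Wed reg 9 h 3 min / OT 0 h 0 min; Thu reg 7 h 56 min / OT 0 h 0 min; Fri reg 10 h 0 min / OT 1 h 44 min; Sat reg 8 h 31 min / OT 0 h 0 min.
Totals: regular 35 h 30 min, overtime 1 h 44 min.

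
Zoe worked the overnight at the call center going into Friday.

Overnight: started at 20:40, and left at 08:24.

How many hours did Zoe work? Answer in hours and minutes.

Overnight: 20:40 → midnight = 3 h 20 min; midnight → 08:24 = 8 h 24 min; span 11 h 44 min

11 h 44 min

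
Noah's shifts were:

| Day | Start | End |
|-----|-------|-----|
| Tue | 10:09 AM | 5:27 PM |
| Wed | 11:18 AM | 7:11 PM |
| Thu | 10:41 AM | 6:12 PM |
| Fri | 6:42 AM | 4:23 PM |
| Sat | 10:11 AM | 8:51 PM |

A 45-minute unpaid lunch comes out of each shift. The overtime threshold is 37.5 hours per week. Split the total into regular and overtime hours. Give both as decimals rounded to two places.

Regular 37.50 hours, overtime 1.80 hours

Tue: 10:09 AM–5:27 PM = 7 h 18 min; less 45 min break → 6 h 33 min
Wed: 11:18 AM–7:11 PM = 7 h 53 min; less 45 min break → 7 h 8 min
Thu: 10:41 AM–6:12 PM = 7 h 31 min; less 45 min break → 6 h 46 min
Fri: 6:42 AM–4:23 PM = 9 h 41 min; less 45 min break → 8 h 56 min
Sat: 10:11 AM–8:51 PM = 10 h 40 min; less 45 min break → 9 h 55 min
Total worked: 39 h 18 min = 39.30 h.
Threshold 37.5 h → overtime 1 h 48 min, regular 37 h 30 min.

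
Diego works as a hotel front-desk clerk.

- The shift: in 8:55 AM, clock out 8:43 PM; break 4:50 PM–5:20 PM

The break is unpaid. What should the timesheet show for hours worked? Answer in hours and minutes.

11 h 18 min

The shift: 8:55 AM–8:43 PM = 11 h 48 min; less 30 min break → 11 h 18 min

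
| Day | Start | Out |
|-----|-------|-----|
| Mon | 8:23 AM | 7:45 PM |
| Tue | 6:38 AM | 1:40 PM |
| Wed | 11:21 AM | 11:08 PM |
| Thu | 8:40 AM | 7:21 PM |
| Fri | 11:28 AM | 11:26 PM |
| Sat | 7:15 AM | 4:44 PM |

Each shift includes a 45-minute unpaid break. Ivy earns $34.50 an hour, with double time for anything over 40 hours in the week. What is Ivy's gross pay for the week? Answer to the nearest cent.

Mon: 8:23 AM–7:45 PM = 11 h 22 min; less 45 min break → 10 h 37 min
Tue: 6:38 AM–1:40 PM = 7 h 2 min; less 45 min break → 6 h 17 min
Wed: 11:21 AM–11:08 PM = 11 h 47 min; less 45 min break → 11 h 2 min
Thu: 8:40 AM–7:21 PM = 10 h 41 min; less 45 min break → 9 h 56 min
Fri: 11:28 AM–11:26 PM = 11 h 58 min; less 45 min break → 11 h 13 min
Sat: 7:15 AM–4:44 PM = 9 h 29 min; less 45 min break → 8 h 44 min
Total worked: 57 h 49 min = 3469 min.
Regular 40 h 0 min = 2400 min at $34.50/h; overtime 17 h 49 min = 1069 min at $69.00/h.
Pay = (2400 × $34.50 + 1069 × $69.00) ÷ 60 = $2609.35.

$2609.35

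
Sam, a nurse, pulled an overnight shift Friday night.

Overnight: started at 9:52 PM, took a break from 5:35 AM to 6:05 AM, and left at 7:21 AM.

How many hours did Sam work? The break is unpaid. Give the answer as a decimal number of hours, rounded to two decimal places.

Overnight: 9:52 PM → midnight = 2 h 8 min; midnight → 7:21 AM = 7 h 21 min; span 9 h 29 min; less 30 min break → 8 h 59 min

8.98 hours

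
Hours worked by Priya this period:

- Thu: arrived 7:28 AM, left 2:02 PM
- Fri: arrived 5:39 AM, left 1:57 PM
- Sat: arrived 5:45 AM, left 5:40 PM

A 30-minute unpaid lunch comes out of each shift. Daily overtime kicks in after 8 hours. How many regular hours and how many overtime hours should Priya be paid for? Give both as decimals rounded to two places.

Thu: 7:28 AM–2:02 PM = 6 h 34 min; less 30 min break → 6 h 4 min
Fri: 5:39 AM–1:57 PM = 8 h 18 min; less 30 min break → 7 h 48 min
Sat: 5:45 AM–5:40 PM = 11 h 55 min; less 30 min break → 11 h 25 min
Thu reg 6 h 4 min / OT 0 h 0 min; Fri reg 7 h 48 min / OT 0 h 0 min; Sat reg 8 h 0 min / OT 3 h 25 min.
Totals: regular 21 h 52 min, overtime 3 h 25 min.

Regular 21.87 hours, overtime 3.42 hours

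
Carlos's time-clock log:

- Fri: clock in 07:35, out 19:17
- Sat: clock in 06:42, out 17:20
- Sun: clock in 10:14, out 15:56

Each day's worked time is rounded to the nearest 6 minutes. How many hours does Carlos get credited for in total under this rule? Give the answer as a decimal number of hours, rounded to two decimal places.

Fri: 07:35–19:17 = 11 h 42 min → rounds to 11 h 42 min
Sat: 06:42–17:20 = 10 h 38 min → rounds to 10 h 36 min
Sun: 10:14–15:56 = 5 h 42 min → rounds to 5 h 42 min
Total credited: 28 h 0 min.

28.00 hours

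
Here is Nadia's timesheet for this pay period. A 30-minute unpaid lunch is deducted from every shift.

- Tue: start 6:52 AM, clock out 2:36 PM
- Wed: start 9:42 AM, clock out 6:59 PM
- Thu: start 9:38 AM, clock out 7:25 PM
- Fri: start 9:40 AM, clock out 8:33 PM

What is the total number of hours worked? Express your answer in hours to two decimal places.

Tue: 6:52 AM–2:36 PM = 7 h 44 min; less 30 min break → 7 h 14 min
Wed: 9:42 AM–6:59 PM = 9 h 17 min; less 30 min break → 8 h 47 min
Thu: 9:38 AM–7:25 PM = 9 h 47 min; less 30 min break → 9 h 17 min
Fri: 9:40 AM–8:33 PM = 10 h 53 min; less 30 min break → 10 h 23 min
Total: 7 h 14 min + 8 h 47 min + 9 h 17 min + 10 h 23 min = 35 h 41 min.

35.68 hours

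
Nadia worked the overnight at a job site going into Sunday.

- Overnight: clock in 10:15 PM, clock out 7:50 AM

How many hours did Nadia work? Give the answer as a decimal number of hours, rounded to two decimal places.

9.58 hours

Overnight: 10:15 PM → midnight = 1 h 45 min; midnight → 7:50 AM = 7 h 50 min; span 9 h 35 min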